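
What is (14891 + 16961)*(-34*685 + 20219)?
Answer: -97817492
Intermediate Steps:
(14891 + 16961)*(-34*685 + 20219) = 31852*(-23290 + 20219) = 31852*(-3071) = -97817492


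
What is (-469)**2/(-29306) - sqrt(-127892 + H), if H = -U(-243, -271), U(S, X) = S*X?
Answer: -219961/29306 - I*sqrt(193745) ≈ -7.5057 - 440.16*I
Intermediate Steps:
H = -65853 (H = -(-243)*(-271) = -1*65853 = -65853)
(-469)**2/(-29306) - sqrt(-127892 + H) = (-469)**2/(-29306) - sqrt(-127892 - 65853) = 219961*(-1/29306) - sqrt(-193745) = -219961/29306 - I*sqrt(193745)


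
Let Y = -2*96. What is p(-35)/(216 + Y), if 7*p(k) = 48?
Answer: 2/7 ≈ 0.28571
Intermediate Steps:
p(k) = 48/7 (p(k) = (⅐)*48 = 48/7)
Y = -192
p(-35)/(216 + Y) = (48/7)/(216 - 192) = (48/7)/24 = (1/24)*(48/7) = 2/7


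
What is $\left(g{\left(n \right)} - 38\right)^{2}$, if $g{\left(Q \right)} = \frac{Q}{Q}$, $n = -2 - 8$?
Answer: $1369$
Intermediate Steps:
$n = -10$ ($n = -2 - 8 = -10$)
$g{\left(Q \right)} = 1$
$\left(g{\left(n \right)} - 38\right)^{2} = \left(1 - 38\right)^{2} = \left(-37\right)^{2} = 1369$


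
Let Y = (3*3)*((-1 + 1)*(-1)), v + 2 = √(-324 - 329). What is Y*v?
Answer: 0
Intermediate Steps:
v = -2 + I*√653 (v = -2 + √(-324 - 329) = -2 + √(-653) = -2 + I*√653 ≈ -2.0 + 25.554*I)
Y = 0 (Y = 9*(0*(-1)) = 9*0 = 0)
Y*v = 0*(-2 + I*√653) = 0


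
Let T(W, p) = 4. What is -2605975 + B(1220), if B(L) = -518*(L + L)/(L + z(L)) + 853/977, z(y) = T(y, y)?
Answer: -389697974696/149481 ≈ -2.6070e+6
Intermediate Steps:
z(y) = 4
B(L) = 853/977 - 1036*L/(4 + L) (B(L) = -518*(L + L)/(L + 4) + 853/977 = -518*2*L/(4 + L) + 853*(1/977) = -518*2*L/(4 + L) + 853/977 = -1036*L/(4 + L) + 853/977 = 853/977 - 1036*L/(4 + L))
-2605975 + B(1220) = -2605975 + (3412 - 1011319*1220)/(977*(4 + 1220)) = -2605975 + (1/977)*(3412 - 1233809180)/1224 = -2605975 + (1/977)*(1/1224)*(-1233805768) = -2605975 - 154225721/149481 = -389697974696/149481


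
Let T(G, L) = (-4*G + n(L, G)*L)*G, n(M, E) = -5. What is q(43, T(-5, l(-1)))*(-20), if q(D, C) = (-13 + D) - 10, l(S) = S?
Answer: -400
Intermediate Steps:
T(G, L) = G*(-5*L - 4*G) (T(G, L) = (-4*G - 5*L)*G = (-5*L - 4*G)*G = G*(-5*L - 4*G))
q(D, C) = -23 + D
q(43, T(-5, l(-1)))*(-20) = (-23 + 43)*(-20) = 20*(-20) = -400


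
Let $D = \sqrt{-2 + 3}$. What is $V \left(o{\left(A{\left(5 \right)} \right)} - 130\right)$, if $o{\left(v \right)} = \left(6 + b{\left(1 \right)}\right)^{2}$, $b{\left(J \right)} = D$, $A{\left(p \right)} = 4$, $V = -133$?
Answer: $10773$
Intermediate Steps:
$D = 1$ ($D = \sqrt{1} = 1$)
$b{\left(J \right)} = 1$
$o{\left(v \right)} = 49$ ($o{\left(v \right)} = \left(6 + 1\right)^{2} = 7^{2} = 49$)
$V \left(o{\left(A{\left(5 \right)} \right)} - 130\right) = - 133 \left(49 - 130\right) = \left(-133\right) \left(-81\right) = 10773$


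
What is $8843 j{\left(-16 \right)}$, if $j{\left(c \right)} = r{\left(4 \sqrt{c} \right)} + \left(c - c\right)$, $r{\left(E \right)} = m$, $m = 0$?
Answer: $0$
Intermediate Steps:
$r{\left(E \right)} = 0$
$j{\left(c \right)} = 0$ ($j{\left(c \right)} = 0 + \left(c - c\right) = 0 + 0 = 0$)
$8843 j{\left(-16 \right)} = 8843 \cdot 0 = 0$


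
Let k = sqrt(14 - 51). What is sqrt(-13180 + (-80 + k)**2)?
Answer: sqrt(-13180 + (-80 + I*sqrt(37))**2) ≈ 5.8789 - 82.774*I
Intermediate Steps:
k = I*sqrt(37) (k = sqrt(-37) = I*sqrt(37) ≈ 6.0828*I)
sqrt(-13180 + (-80 + k)**2) = sqrt(-13180 + (-80 + I*sqrt(37))**2)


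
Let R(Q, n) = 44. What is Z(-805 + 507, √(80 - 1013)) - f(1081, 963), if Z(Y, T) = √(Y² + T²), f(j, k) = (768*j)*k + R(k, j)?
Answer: -799490348 + √87871 ≈ -7.9949e+8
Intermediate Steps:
f(j, k) = 44 + 768*j*k (f(j, k) = (768*j)*k + 44 = 768*j*k + 44 = 44 + 768*j*k)
Z(Y, T) = √(T² + Y²)
Z(-805 + 507, √(80 - 1013)) - f(1081, 963) = √((√(80 - 1013))² + (-805 + 507)²) - (44 + 768*1081*963) = √((√(-933))² + (-298)²) - (44 + 799490304) = √((I*√933)² + 88804) - 1*799490348 = √(-933 + 88804) - 799490348 = √87871 - 799490348 = -799490348 + √87871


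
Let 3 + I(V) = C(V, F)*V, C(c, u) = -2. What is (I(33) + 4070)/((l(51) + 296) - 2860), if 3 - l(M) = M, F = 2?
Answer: -4001/2612 ≈ -1.5318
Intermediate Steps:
l(M) = 3 - M
I(V) = -3 - 2*V
(I(33) + 4070)/((l(51) + 296) - 2860) = ((-3 - 2*33) + 4070)/(((3 - 1*51) + 296) - 2860) = ((-3 - 66) + 4070)/(((3 - 51) + 296) - 2860) = (-69 + 4070)/((-48 + 296) - 2860) = 4001/(248 - 2860) = 4001/(-2612) = 4001*(-1/2612) = -4001/2612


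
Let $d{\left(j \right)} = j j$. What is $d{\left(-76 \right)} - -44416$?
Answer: $50192$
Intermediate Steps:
$d{\left(j \right)} = j^{2}$
$d{\left(-76 \right)} - -44416 = \left(-76\right)^{2} - -44416 = 5776 + 44416 = 50192$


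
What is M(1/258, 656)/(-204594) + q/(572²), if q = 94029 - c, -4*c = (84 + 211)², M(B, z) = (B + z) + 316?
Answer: 463823336705/1328499222336 ≈ 0.34913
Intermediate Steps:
M(B, z) = 316 + B + z
c = -87025/4 (c = -(84 + 211)²/4 = -¼*295² = -¼*87025 = -87025/4 ≈ -21756.)
q = 463141/4 (q = 94029 - 1*(-87025/4) = 94029 + 87025/4 = 463141/4 ≈ 1.1579e+5)
M(1/258, 656)/(-204594) + q/(572²) = (316 + 1/258 + 656)/(-204594) + 463141/(4*(572²)) = (316 + 1/258 + 656)*(-1/204594) + (463141/4)/327184 = (250777/258)*(-1/204594) + (463141/4)*(1/327184) = -250777/52785252 + 463141/1308736 = 463823336705/1328499222336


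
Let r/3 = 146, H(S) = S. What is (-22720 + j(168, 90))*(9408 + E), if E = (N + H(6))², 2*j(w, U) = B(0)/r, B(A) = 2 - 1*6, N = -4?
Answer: -46831109572/219 ≈ -2.1384e+8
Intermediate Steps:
r = 438 (r = 3*146 = 438)
B(A) = -4 (B(A) = 2 - 6 = -4)
j(w, U) = -1/219 (j(w, U) = (-4/438)/2 = (-4*1/438)/2 = (½)*(-2/219) = -1/219)
E = 4 (E = (-4 + 6)² = 2² = 4)
(-22720 + j(168, 90))*(9408 + E) = (-22720 - 1/219)*(9408 + 4) = -4975681/219*9412 = -46831109572/219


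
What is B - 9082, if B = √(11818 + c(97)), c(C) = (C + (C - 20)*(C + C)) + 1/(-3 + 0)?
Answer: -9082 + √241674/3 ≈ -8918.1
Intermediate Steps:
c(C) = -⅓ + C + 2*C*(-20 + C) (c(C) = (C + (-20 + C)*(2*C)) + 1/(-3) = (C + 2*C*(-20 + C)) - ⅓ = -⅓ + C + 2*C*(-20 + C))
B = √241674/3 (B = √(11818 + (-⅓ - 39*97 + 2*97²)) = √(11818 + (-⅓ - 3783 + 2*9409)) = √(11818 + (-⅓ - 3783 + 18818)) = √(11818 + 45104/3) = √(80558/3) = √241674/3 ≈ 163.87)
B - 9082 = √241674/3 - 9082 = -9082 + √241674/3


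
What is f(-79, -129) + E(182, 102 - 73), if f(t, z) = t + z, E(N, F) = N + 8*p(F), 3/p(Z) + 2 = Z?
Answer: -226/9 ≈ -25.111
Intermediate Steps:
p(Z) = 3/(-2 + Z)
E(N, F) = N + 24/(-2 + F) (E(N, F) = N + 8*(3/(-2 + F)) = N + 24/(-2 + F))
f(-79, -129) + E(182, 102 - 73) = (-79 - 129) + (24 + 182*(-2 + (102 - 73)))/(-2 + (102 - 73)) = -208 + (24 + 182*(-2 + 29))/(-2 + 29) = -208 + (24 + 182*27)/27 = -208 + (24 + 4914)/27 = -208 + (1/27)*4938 = -208 + 1646/9 = -226/9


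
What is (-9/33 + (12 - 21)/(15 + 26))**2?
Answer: 49284/203401 ≈ 0.24230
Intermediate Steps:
(-9/33 + (12 - 21)/(15 + 26))**2 = (-9*1/33 - 9/41)**2 = (-3/11 - 9*1/41)**2 = (-3/11 - 9/41)**2 = (-222/451)**2 = 49284/203401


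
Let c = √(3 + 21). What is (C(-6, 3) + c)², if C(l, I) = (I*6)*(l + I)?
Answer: 2940 - 216*√6 ≈ 2410.9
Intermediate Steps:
C(l, I) = 6*I*(I + l) (C(l, I) = (6*I)*(I + l) = 6*I*(I + l))
c = 2*√6 (c = √24 = 2*√6 ≈ 4.8990)
(C(-6, 3) + c)² = (6*3*(3 - 6) + 2*√6)² = (6*3*(-3) + 2*√6)² = (-54 + 2*√6)²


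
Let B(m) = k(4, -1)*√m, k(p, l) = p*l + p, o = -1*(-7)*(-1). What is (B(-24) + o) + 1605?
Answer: 1598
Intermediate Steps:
o = -7 (o = 7*(-1) = -7)
k(p, l) = p + l*p (k(p, l) = l*p + p = p + l*p)
B(m) = 0 (B(m) = (4*(1 - 1))*√m = (4*0)*√m = 0*√m = 0)
(B(-24) + o) + 1605 = (0 - 7) + 1605 = -7 + 1605 = 1598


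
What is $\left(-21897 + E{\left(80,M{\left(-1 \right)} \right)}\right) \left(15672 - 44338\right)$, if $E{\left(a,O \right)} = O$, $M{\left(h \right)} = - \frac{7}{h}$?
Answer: $627498740$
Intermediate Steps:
$\left(-21897 + E{\left(80,M{\left(-1 \right)} \right)}\right) \left(15672 - 44338\right) = \left(-21897 - \frac{7}{-1}\right) \left(15672 - 44338\right) = \left(-21897 - -7\right) \left(-28666\right) = \left(-21897 + 7\right) \left(-28666\right) = \left(-21890\right) \left(-28666\right) = 627498740$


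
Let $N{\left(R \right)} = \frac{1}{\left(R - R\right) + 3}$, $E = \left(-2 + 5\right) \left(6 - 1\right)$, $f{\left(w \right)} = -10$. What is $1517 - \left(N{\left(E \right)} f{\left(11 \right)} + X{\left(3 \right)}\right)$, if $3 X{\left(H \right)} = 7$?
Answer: $1518$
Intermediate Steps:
$X{\left(H \right)} = \frac{7}{3}$ ($X{\left(H \right)} = \frac{1}{3} \cdot 7 = \frac{7}{3}$)
$E = 15$ ($E = 3 \cdot 5 = 15$)
$N{\left(R \right)} = \frac{1}{3}$ ($N{\left(R \right)} = \frac{1}{0 + 3} = \frac{1}{3}$)
$1517 - \left(N{\left(E \right)} f{\left(11 \right)} + X{\left(3 \right)}\right) = 1517 - \left(\frac{1}{3} \left(-10\right) + \frac{7}{3}\right) = 1517 - \left(- \frac{10}{3} + \frac{7}{3}\right) = 1517 - -1 = 1517 + 1 = 1518$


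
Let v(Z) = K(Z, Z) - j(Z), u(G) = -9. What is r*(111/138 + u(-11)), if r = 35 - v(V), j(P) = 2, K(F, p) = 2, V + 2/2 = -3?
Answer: -13195/46 ≈ -286.85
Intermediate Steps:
V = -4 (V = -1 - 3 = -4)
v(Z) = 0 (v(Z) = 2 - 1*2 = 2 - 2 = 0)
r = 35 (r = 35 - 1*0 = 35 + 0 = 35)
r*(111/138 + u(-11)) = 35*(111/138 - 9) = 35*(111*(1/138) - 9) = 35*(37/46 - 9) = 35*(-377/46) = -13195/46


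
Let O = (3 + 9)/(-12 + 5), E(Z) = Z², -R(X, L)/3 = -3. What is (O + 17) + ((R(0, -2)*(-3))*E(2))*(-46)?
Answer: 34883/7 ≈ 4983.3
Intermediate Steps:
R(X, L) = 9 (R(X, L) = -3*(-3) = 9)
O = -12/7 (O = 12/(-7) = 12*(-⅐) = -12/7 ≈ -1.7143)
(O + 17) + ((R(0, -2)*(-3))*E(2))*(-46) = (-12/7 + 17) + ((9*(-3))*2²)*(-46) = 107/7 - 27*4*(-46) = 107/7 - 108*(-46) = 107/7 + 4968 = 34883/7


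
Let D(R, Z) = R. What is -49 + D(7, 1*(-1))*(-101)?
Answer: -756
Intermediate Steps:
-49 + D(7, 1*(-1))*(-101) = -49 + 7*(-101) = -49 - 707 = -756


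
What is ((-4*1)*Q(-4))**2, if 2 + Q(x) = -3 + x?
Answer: 1296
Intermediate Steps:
Q(x) = -5 + x (Q(x) = -2 + (-3 + x) = -5 + x)
((-4*1)*Q(-4))**2 = ((-4*1)*(-5 - 4))**2 = (-4*(-9))**2 = 36**2 = 1296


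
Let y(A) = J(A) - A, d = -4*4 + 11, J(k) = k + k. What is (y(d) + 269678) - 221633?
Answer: 48040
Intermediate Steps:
J(k) = 2*k
d = -5 (d = -16 + 11 = -5)
y(A) = A (y(A) = 2*A - A = A)
(y(d) + 269678) - 221633 = (-5 + 269678) - 221633 = 269673 - 221633 = 48040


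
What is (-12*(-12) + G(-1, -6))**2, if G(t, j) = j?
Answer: 19044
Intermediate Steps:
(-12*(-12) + G(-1, -6))**2 = (-12*(-12) - 6)**2 = (-2*(-72) - 6)**2 = (144 - 6)**2 = 138**2 = 19044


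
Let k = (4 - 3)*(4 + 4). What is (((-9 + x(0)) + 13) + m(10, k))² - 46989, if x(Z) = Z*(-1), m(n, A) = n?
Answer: -46793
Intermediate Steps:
k = 8 (k = 1*8 = 8)
x(Z) = -Z
(((-9 + x(0)) + 13) + m(10, k))² - 46989 = (((-9 - 1*0) + 13) + 10)² - 46989 = (((-9 + 0) + 13) + 10)² - 46989 = ((-9 + 13) + 10)² - 46989 = (4 + 10)² - 46989 = 14² - 46989 = 196 - 46989 = -46793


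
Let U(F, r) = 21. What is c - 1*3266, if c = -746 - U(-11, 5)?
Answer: -4033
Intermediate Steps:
c = -767 (c = -746 - 1*21 = -746 - 21 = -767)
c - 1*3266 = -767 - 1*3266 = -767 - 3266 = -4033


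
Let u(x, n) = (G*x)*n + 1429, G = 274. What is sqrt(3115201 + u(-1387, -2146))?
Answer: 261*sqrt(12018) ≈ 28613.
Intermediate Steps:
u(x, n) = 1429 + 274*n*x (u(x, n) = (274*x)*n + 1429 = 274*n*x + 1429 = 1429 + 274*n*x)
sqrt(3115201 + u(-1387, -2146)) = sqrt(3115201 + (1429 + 274*(-2146)*(-1387))) = sqrt(3115201 + (1429 + 815561548)) = sqrt(3115201 + 815562977) = sqrt(818678178) = 261*sqrt(12018)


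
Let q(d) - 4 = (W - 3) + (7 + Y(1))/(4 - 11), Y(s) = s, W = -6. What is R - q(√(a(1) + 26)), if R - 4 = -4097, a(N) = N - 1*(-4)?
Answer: -28608/7 ≈ -4086.9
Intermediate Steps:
a(N) = 4 + N (a(N) = N + 4 = 4 + N)
R = -4093 (R = 4 - 4097 = -4093)
q(d) = -43/7 (q(d) = 4 + ((-6 - 3) + (7 + 1)/(4 - 11)) = 4 + (-9 + 8/(-7)) = 4 + (-9 + 8*(-⅐)) = 4 + (-9 - 8/7) = 4 - 71/7 = -43/7)
R - q(√(a(1) + 26)) = -4093 - 1*(-43/7) = -4093 + 43/7 = -28608/7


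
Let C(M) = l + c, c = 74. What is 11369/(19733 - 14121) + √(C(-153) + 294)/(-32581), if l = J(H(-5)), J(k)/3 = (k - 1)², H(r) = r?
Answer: 11369/5612 - 2*√119/32581 ≈ 2.0252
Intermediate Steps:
J(k) = 3*(-1 + k)² (J(k) = 3*(k - 1)² = 3*(-1 + k)²)
l = 108 (l = 3*(-1 - 5)² = 3*(-6)² = 3*36 = 108)
C(M) = 182 (C(M) = 108 + 74 = 182)
11369/(19733 - 14121) + √(C(-153) + 294)/(-32581) = 11369/(19733 - 14121) + √(182 + 294)/(-32581) = 11369/5612 + √476*(-1/32581) = 11369*(1/5612) + (2*√119)*(-1/32581) = 11369/5612 - 2*√119/32581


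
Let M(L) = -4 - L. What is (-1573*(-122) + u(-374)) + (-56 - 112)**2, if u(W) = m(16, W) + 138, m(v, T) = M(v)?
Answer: 220248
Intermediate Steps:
m(v, T) = -4 - v
u(W) = 118 (u(W) = (-4 - 1*16) + 138 = (-4 - 16) + 138 = -20 + 138 = 118)
(-1573*(-122) + u(-374)) + (-56 - 112)**2 = (-1573*(-122) + 118) + (-56 - 112)**2 = (191906 + 118) + (-168)**2 = 192024 + 28224 = 220248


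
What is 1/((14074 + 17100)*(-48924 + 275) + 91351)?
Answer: -1/1516492575 ≈ -6.5942e-10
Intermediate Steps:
1/((14074 + 17100)*(-48924 + 275) + 91351) = 1/(31174*(-48649) + 91351) = 1/(-1516583926 + 91351) = 1/(-1516492575) = -1/1516492575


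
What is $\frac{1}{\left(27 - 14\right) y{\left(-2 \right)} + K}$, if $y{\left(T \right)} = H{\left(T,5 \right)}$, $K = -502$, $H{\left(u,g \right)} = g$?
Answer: $- \frac{1}{437} \approx -0.0022883$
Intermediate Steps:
$y{\left(T \right)} = 5$
$\frac{1}{\left(27 - 14\right) y{\left(-2 \right)} + K} = \frac{1}{\left(27 - 14\right) 5 - 502} = \frac{1}{13 \cdot 5 - 502} = \frac{1}{65 - 502} = \frac{1}{-437} = - \frac{1}{437}$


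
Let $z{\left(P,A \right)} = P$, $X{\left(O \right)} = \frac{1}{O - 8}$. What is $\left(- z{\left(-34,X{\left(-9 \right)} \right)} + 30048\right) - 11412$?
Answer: $18670$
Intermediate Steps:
$X{\left(O \right)} = \frac{1}{-8 + O}$
$\left(- z{\left(-34,X{\left(-9 \right)} \right)} + 30048\right) - 11412 = \left(\left(-1\right) \left(-34\right) + 30048\right) - 11412 = \left(34 + 30048\right) - 11412 = 30082 - 11412 = 18670$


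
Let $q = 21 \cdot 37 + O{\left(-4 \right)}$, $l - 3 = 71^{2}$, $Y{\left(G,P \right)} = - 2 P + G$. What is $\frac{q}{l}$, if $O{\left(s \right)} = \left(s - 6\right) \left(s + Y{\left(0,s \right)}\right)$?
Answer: $\frac{737}{5044} \approx 0.14611$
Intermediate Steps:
$Y{\left(G,P \right)} = G - 2 P$
$O{\left(s \right)} = - s \left(-6 + s\right)$ ($O{\left(s \right)} = \left(s - 6\right) \left(s + \left(0 - 2 s\right)\right) = \left(-6 + s\right) \left(s - 2 s\right) = \left(-6 + s\right) \left(- s\right) = - s \left(-6 + s\right)$)
$l = 5044$ ($l = 3 + 71^{2} = 3 + 5041 = 5044$)
$q = 737$ ($q = 21 \cdot 37 - 4 \left(6 - -4\right) = 777 - 4 \left(6 + 4\right) = 777 - 40 = 737$)
$\frac{q}{l} = \frac{737}{5044}$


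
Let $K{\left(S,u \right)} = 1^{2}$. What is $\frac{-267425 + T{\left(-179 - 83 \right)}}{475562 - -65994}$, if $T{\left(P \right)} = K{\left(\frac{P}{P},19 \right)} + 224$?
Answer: $- \frac{66800}{135389} \approx -0.49339$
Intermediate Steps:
$K{\left(S,u \right)} = 1$
$T{\left(P \right)} = 225$ ($T{\left(P \right)} = 1 + 224 = 225$)
$\frac{-267425 + T{\left(-179 - 83 \right)}}{475562 - -65994} = \frac{-267425 + 225}{475562 - -65994} = - \frac{267200}{475562 + \left(-86055 + 152049\right)} = - \frac{267200}{475562 + 65994} = - \frac{267200}{541556} = \left(-267200\right) \frac{1}{541556} = - \frac{66800}{135389}$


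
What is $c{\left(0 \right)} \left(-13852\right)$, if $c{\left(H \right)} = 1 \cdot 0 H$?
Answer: $0$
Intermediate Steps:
$c{\left(H \right)} = 0$ ($c{\left(H \right)} = 0 H = 0$)
$c{\left(0 \right)} \left(-13852\right) = 0 \left(-13852\right) = 0$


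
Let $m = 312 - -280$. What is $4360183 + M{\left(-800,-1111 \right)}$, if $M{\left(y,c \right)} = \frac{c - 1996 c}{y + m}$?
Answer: $\frac{904701619}{208} \approx 4.3495 \cdot 10^{6}$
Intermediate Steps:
$m = 592$ ($m = 312 + 280 = 592$)
$M{\left(y,c \right)} = - \frac{1995 c}{592 + y}$ ($M{\left(y,c \right)} = \frac{c - 1996 c}{y + 592} = \frac{\left(-1995\right) c}{592 + y} = - \frac{1995 c}{592 + y}$)
$4360183 + M{\left(-800,-1111 \right)} = 4360183 - - \frac{2216445}{592 - 800} = 4360183 - - \frac{2216445}{-208} = 4360183 - \left(-2216445\right) \left(- \frac{1}{208}\right) = 4360183 - \frac{2216445}{208} = \frac{904701619}{208}$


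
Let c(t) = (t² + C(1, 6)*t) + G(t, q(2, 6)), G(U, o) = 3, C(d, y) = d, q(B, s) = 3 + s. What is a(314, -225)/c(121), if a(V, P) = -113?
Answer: -113/14765 ≈ -0.0076532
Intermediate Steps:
c(t) = 3 + t + t² (c(t) = (t² + 1*t) + 3 = (t² + t) + 3 = (t + t²) + 3 = 3 + t + t²)
a(314, -225)/c(121) = -113/(3 + 121 + 121²) = -113/(3 + 121 + 14641) = -113/14765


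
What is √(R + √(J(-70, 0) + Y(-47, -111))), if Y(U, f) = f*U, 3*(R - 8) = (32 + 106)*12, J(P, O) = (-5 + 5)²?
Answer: √(560 + √5217) ≈ 25.144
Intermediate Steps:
J(P, O) = 0 (J(P, O) = 0² = 0)
R = 560 (R = 8 + ((32 + 106)*12)/3 = 8 + (138*12)/3 = 8 + (⅓)*1656 = 8 + 552 = 560)
Y(U, f) = U*f
√(R + √(J(-70, 0) + Y(-47, -111))) = √(560 + √(0 - 47*(-111))) = √(560 + √(0 + 5217)) = √(560 + √5217)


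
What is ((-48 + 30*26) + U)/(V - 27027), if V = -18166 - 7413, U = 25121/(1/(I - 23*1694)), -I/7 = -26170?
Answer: -1811576160/26303 ≈ -68873.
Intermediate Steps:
I = 183190 (I = -7*(-26170) = 183190)
U = 3623151588 (U = 25121/(1/(183190 - 23*1694)) = 25121/(1/(183190 - 38962)) = 25121/(1/144228) = 25121*144228 = 3623151588)
V = -25579
((-48 + 30*26) + U)/(V - 27027) = ((-48 + 30*26) + 3623151588)/(-25579 - 27027) = ((-48 + 780) + 3623151588)/(-52606) = (732 + 3623151588)*(-1/52606) = 3623152320*(-1/52606) = -1811576160/26303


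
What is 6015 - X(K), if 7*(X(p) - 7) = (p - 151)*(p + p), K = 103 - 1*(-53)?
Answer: 40496/7 ≈ 5785.1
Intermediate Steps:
K = 156 (K = 103 + 53 = 156)
X(p) = 7 + 2*p*(-151 + p)/7 (X(p) = 7 + ((p - 151)*(p + p))/7 = 7 + ((-151 + p)*(2*p))/7 = 7 + (2*p*(-151 + p))/7 = 7 + 2*p*(-151 + p)/7)
6015 - X(K) = 6015 - (7 - 302/7*156 + (2/7)*156**2) = 6015 - (7 - 47112/7 + (2/7)*24336) = 6015 - (7 - 47112/7 + 48672/7) = 6015 - 1*1609/7 = 6015 - 1609/7 = 40496/7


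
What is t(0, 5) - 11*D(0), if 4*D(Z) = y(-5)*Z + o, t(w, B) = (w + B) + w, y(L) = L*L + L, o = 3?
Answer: -13/4 ≈ -3.2500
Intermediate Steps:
y(L) = L + L² (y(L) = L² + L = L + L²)
t(w, B) = B + 2*w (t(w, B) = (B + w) + w = B + 2*w)
D(Z) = ¾ + 5*Z (D(Z) = ((-5*(1 - 5))*Z + 3)/4 = ((-5*(-4))*Z + 3)/4 = (20*Z + 3)/4 = (3 + 20*Z)/4 = ¾ + 5*Z)
t(0, 5) - 11*D(0) = (5 + 2*0) - 11*(¾ + 5*0) = (5 + 0) - 11*(¾ + 0) = 5 - 11*¾ = 5 - 33/4 = -13/4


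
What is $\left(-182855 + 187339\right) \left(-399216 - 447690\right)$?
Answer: $-3797526504$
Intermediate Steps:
$\left(-182855 + 187339\right) \left(-399216 - 447690\right) = 4484 \left(-846906\right) = -3797526504$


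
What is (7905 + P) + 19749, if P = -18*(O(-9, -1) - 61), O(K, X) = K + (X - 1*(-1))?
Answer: 28914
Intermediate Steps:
O(K, X) = 1 + K + X (O(K, X) = K + (X + 1) = K + (1 + X) = 1 + K + X)
P = 1260 (P = -18*((1 - 9 - 1) - 61) = -18*(-9 - 61) = -18*(-70) = 1260)
(7905 + P) + 19749 = (7905 + 1260) + 19749 = 9165 + 19749 = 28914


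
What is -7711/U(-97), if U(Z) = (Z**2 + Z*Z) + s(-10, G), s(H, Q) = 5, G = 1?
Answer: -7711/18823 ≈ -0.40966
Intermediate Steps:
U(Z) = 5 + 2*Z**2 (U(Z) = (Z**2 + Z*Z) + 5 = (Z**2 + Z**2) + 5 = 2*Z**2 + 5 = 5 + 2*Z**2)
-7711/U(-97) = -7711/(5 + 2*(-97)**2) = -7711/(5 + 2*9409) = -7711/(5 + 18818) = -7711/18823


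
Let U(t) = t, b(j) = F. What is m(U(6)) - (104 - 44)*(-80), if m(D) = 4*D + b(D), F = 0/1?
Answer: 4824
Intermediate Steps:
F = 0 (F = 0*1 = 0)
b(j) = 0
m(D) = 4*D (m(D) = 4*D + 0 = 4*D)
m(U(6)) - (104 - 44)*(-80) = 4*6 - (104 - 44)*(-80) = 24 - 60*(-80) = 24 - 1*(-4800) = 24 + 4800 = 4824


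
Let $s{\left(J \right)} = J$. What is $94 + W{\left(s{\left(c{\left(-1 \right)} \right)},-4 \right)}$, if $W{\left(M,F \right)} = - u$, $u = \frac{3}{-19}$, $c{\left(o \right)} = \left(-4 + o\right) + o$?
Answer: $\frac{1789}{19} \approx 94.158$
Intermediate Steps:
$c{\left(o \right)} = -4 + 2 o$
$u = - \frac{3}{19}$ ($u = 3 \left(- \frac{1}{19}\right) = - \frac{3}{19} \approx -0.15789$)
$W{\left(M,F \right)} = \frac{3}{19}$ ($W{\left(M,F \right)} = \left(-1\right) \left(- \frac{3}{19}\right) = \frac{3}{19}$)
$94 + W{\left(s{\left(c{\left(-1 \right)} \right)},-4 \right)} = 94 + \frac{3}{19} = \frac{1789}{19}$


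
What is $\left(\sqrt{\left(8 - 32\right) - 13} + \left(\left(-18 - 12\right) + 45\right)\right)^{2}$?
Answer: $\left(15 + i \sqrt{37}\right)^{2} \approx 188.0 + 182.48 i$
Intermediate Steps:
$\left(\sqrt{\left(8 - 32\right) - 13} + \left(\left(-18 - 12\right) + 45\right)\right)^{2} = \left(\sqrt{-24 - 13} + \left(-30 + 45\right)\right)^{2} = \left(\sqrt{-37} + 15\right)^{2} = \left(i \sqrt{37} + 15\right)^{2} = \left(15 + i \sqrt{37}\right)^{2}$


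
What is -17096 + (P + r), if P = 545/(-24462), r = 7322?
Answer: -239092133/24462 ≈ -9774.0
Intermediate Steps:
P = -545/24462 (P = 545*(-1/24462) = -545/24462 ≈ -0.022279)
-17096 + (P + r) = -17096 + (-545/24462 + 7322) = -17096 + 179110219/24462 = -239092133/24462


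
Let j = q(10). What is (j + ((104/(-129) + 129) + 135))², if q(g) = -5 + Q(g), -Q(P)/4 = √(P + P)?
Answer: 1114681369/16641 - 532912*√5/129 ≈ 57747.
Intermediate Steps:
Q(P) = -4*√2*√P (Q(P) = -4*√(P + P) = -4*√2*√P)
q(g) = -5 - 4*√2*√g
j = -5 - 8*√5 (j = -5 - 4*√2*√10 = -5 - 8*√5 ≈ -22.889)
(j + ((104/(-129) + 129) + 135))² = ((-5 - 8*√5) + ((104/(-129) + 129) + 135))² = ((-5 - 8*√5) + ((104*(-1/129) + 129) + 135))² = ((-5 - 8*√5) + ((-104/129 + 129) + 135))² = ((-5 - 8*√5) + (16537/129 + 135))² = ((-5 - 8*√5) + 33952/129)² = (33307/129 - 8*√5)²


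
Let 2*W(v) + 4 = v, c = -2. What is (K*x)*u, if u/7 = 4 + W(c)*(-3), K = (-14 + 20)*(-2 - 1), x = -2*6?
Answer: 19656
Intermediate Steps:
W(v) = -2 + v/2
x = -12
K = -18 (K = 6*(-3) = -18)
u = 91 (u = 7*(4 + (-2 + (½)*(-2))*(-3)) = 7*(4 + (-2 - 1)*(-3)) = 7*(4 - 3*(-3)) = 7*(4 + 9) = 7*13 = 91)
(K*x)*u = -18*(-12)*91 = 216*91 = 19656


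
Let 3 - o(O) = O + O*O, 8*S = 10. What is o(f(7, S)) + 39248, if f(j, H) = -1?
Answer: 39251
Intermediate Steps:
S = 5/4 (S = (⅛)*10 = 5/4 ≈ 1.2500)
o(O) = 3 - O - O² (o(O) = 3 - (O + O*O) = 3 - (O + O²) = 3 + (-O - O²) = 3 - O - O²)
o(f(7, S)) + 39248 = (3 - 1*(-1) - 1*(-1)²) + 39248 = (3 + 1 - 1*1) + 39248 = (3 + 1 - 1) + 39248 = 3 + 39248 = 39251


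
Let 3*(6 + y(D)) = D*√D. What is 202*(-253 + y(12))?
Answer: -52318 + 1616*√3 ≈ -49519.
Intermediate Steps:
y(D) = -6 + D^(3/2)/3 (y(D) = -6 + (D*√D)/3 = -6 + D^(3/2)/3)
202*(-253 + y(12)) = 202*(-253 + (-6 + 12^(3/2)/3)) = 202*(-253 + (-6 + (24*√3)/3)) = 202*(-253 + (-6 + 8*√3)) = 202*(-259 + 8*√3) = -52318 + 1616*√3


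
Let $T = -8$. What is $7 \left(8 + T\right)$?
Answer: $0$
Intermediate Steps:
$7 \left(8 + T\right) = 7 \left(8 - 8\right) = 7 \cdot 0 = 0$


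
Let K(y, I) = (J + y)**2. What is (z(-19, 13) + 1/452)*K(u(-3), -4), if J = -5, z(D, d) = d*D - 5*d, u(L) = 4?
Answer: -141023/452 ≈ -312.00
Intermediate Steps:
z(D, d) = -5*d + D*d (z(D, d) = D*d - 5*d = -5*d + D*d)
K(y, I) = (-5 + y)**2
(z(-19, 13) + 1/452)*K(u(-3), -4) = (13*(-5 - 19) + 1/452)*(-5 + 4)**2 = (13*(-24) + 1/452)*(-1)**2 = (-312 + 1/452)*1 = -141023/452*1 = -141023/452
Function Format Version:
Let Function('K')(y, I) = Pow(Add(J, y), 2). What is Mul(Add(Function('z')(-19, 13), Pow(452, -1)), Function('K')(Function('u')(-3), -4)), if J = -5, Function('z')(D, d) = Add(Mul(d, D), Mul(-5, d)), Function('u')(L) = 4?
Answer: Rational(-141023, 452) ≈ -312.00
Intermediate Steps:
Function('z')(D, d) = Add(Mul(-5, d), Mul(D, d)) (Function('z')(D, d) = Add(Mul(D, d), Mul(-5, d)) = Add(Mul(-5, d), Mul(D, d)))
Function('K')(y, I) = Pow(Add(-5, y), 2)
Mul(Add(Function('z')(-19, 13), Pow(452, -1)), Function('K')(Function('u')(-3), -4)) = Mul(Add(Mul(13, Add(-5, -19)), Pow(452, -1)), Pow(Add(-5, 4), 2)) = Mul(Add(Mul(13, -24), Rational(1, 452)), Pow(-1, 2)) = Mul(Add(-312, Rational(1, 452)), 1) = Mul(Rational(-141023, 452), 1) = Rational(-141023, 452)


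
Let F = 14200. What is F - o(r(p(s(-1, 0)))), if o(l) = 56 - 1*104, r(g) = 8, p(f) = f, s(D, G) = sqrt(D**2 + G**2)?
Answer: 14248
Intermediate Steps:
o(l) = -48 (o(l) = 56 - 104 = -48)
F - o(r(p(s(-1, 0)))) = 14200 - 1*(-48) = 14200 + 48 = 14248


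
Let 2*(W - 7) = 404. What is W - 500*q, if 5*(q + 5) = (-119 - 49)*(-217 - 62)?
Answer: -4684491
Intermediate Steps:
q = 46847/5 (q = -5 + ((-119 - 49)*(-217 - 62))/5 = -5 + (-168*(-279))/5 = -5 + (1/5)*46872 = -5 + 46872/5 = 46847/5 ≈ 9369.4)
W = 209 (W = 7 + (1/2)*404 = 7 + 202 = 209)
W - 500*q = 209 - 500*46847/5 = 209 - 4684700 = -4684491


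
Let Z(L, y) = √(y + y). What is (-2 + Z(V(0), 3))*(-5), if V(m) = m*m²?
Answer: 10 - 5*√6 ≈ -2.2474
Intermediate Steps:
V(m) = m³
Z(L, y) = √2*√y (Z(L, y) = √(2*y) = √2*√y)
(-2 + Z(V(0), 3))*(-5) = (-2 + √2*√3)*(-5) = (-2 + √6)*(-5) = 10 - 5*√6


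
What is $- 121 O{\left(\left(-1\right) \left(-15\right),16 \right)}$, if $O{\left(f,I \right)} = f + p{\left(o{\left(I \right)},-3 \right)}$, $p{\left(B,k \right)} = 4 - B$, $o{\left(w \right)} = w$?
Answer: $-363$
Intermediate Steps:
$O{\left(f,I \right)} = 4 + f - I$ ($O{\left(f,I \right)} = f - \left(-4 + I\right) = 4 + f - I$)
$- 121 O{\left(\left(-1\right) \left(-15\right),16 \right)} = - 121 \left(4 - -15 - 16\right) = - 121 \left(4 + 15 - 16\right) = \left(-121\right) 3 = -363$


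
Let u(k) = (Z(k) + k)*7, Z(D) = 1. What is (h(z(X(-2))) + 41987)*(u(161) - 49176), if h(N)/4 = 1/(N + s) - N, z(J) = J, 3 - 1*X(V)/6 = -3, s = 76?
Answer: -28143123705/14 ≈ -2.0102e+9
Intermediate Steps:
X(V) = 36 (X(V) = 18 - 6*(-3) = 18 + 18 = 36)
h(N) = -4*N + 4/(76 + N) (h(N) = 4*(1/(N + 76) - N) = 4*(1/(76 + N) - N) = -4*N + 4/(76 + N))
u(k) = 7 + 7*k (u(k) = (1 + k)*7 = 7 + 7*k)
(h(z(X(-2))) + 41987)*(u(161) - 49176) = (4*(1 - 1*36² - 76*36)/(76 + 36) + 41987)*((7 + 7*161) - 49176) = (4*(1 - 1*1296 - 2736)/112 + 41987)*((7 + 1127) - 49176) = (4*(1/112)*(1 - 1296 - 2736) + 41987)*(1134 - 49176) = (4*(1/112)*(-4031) + 41987)*(-48042) = (-4031/28 + 41987)*(-48042) = (1171605/28)*(-48042) = -28143123705/14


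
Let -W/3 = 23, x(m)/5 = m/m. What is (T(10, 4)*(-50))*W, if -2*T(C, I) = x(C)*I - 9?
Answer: -18975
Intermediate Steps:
x(m) = 5 (x(m) = 5*(m/m) = 5*1 = 5)
W = -69 (W = -3*23 = -69)
T(C, I) = 9/2 - 5*I/2 (T(C, I) = -(5*I - 9)/2 = -(-9 + 5*I)/2 = 9/2 - 5*I/2)
(T(10, 4)*(-50))*W = ((9/2 - 5/2*4)*(-50))*(-69) = ((9/2 - 10)*(-50))*(-69) = -11/2*(-50)*(-69) = 275*(-69) = -18975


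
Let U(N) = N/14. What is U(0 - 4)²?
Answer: 4/49 ≈ 0.081633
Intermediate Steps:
U(N) = N/14 (U(N) = N*(1/14) = N/14)
U(0 - 4)² = ((0 - 4)/14)² = ((1/14)*(-4))² = (-2/7)² = 4/49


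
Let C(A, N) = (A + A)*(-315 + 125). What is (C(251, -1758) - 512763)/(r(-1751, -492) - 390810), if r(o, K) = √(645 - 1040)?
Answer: 47533673166/30546491299 + 608143*I*√395/152732456495 ≈ 1.5561 + 7.9136e-5*I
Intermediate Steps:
r(o, K) = I*√395 (r(o, K) = √(-395) = I*√395)
C(A, N) = -380*A (C(A, N) = (2*A)*(-190) = -380*A)
(C(251, -1758) - 512763)/(r(-1751, -492) - 390810) = (-380*251 - 512763)/(I*√395 - 390810) = (-95380 - 512763)/(-390810 + I*√395) = -608143/(-390810 + I*√395)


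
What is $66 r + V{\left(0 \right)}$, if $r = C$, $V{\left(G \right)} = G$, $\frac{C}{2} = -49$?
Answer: $-6468$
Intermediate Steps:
$C = -98$ ($C = 2 \left(-49\right) = -98$)
$r = -98$
$66 r + V{\left(0 \right)} = 66 \left(-98\right) + 0 = -6468 + 0 = -6468$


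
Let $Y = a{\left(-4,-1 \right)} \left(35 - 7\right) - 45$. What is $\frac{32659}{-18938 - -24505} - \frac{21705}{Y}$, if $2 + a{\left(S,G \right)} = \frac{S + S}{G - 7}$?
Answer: $\frac{123215842}{406391} \approx 303.2$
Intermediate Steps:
$a{\left(S,G \right)} = -2 + \frac{2 S}{-7 + G}$ ($a{\left(S,G \right)} = -2 + \frac{S + S}{G - 7} = -2 + \frac{2 S}{-7 + G}$)
$Y = -73$ ($Y = \frac{2 \left(7 - 4 - -1\right)}{-7 - 1} \left(35 - 7\right) - 45 = \frac{2 \left(7 - 4 + 1\right)}{-8} \left(35 - 7\right) - 45 = 2 \left(- \frac{1}{8}\right) 4 \cdot 28 - 45 = \left(-1\right) 28 - 45 = -28 - 45 = -73$)
$\frac{32659}{-18938 - -24505} - \frac{21705}{Y} = \frac{32659}{-18938 - -24505} - \frac{21705}{-73} = \frac{32659}{-18938 + 24505} - - \frac{21705}{73} = \frac{32659}{5567} + \frac{21705}{73} = \frac{123215842}{406391}$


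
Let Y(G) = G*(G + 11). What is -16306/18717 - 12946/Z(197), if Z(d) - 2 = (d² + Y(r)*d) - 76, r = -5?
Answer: -777554732/614385525 ≈ -1.2656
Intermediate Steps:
Y(G) = G*(11 + G)
Z(d) = -74 + d² - 30*d (Z(d) = 2 + ((d² + (-5*(11 - 5))*d) - 76) = 2 + ((d² + (-5*6)*d) - 76) = 2 + ((d² - 30*d) - 76) = 2 + (-76 + d² - 30*d) = -74 + d² - 30*d)
-16306/18717 - 12946/Z(197) = -16306/18717 - 12946/(-74 + 197² - 30*197) = -16306*1/18717 - 12946/(-74 + 38809 - 5910) = -16306/18717 - 12946/32825 = -777554732/614385525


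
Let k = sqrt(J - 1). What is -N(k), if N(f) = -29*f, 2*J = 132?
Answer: 29*sqrt(65) ≈ 233.81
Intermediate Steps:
J = 66 (J = (1/2)*132 = 66)
k = sqrt(65) (k = sqrt(66 - 1) = sqrt(65) ≈ 8.0623)
-N(k) = -(-29)*sqrt(65) = 29*sqrt(65)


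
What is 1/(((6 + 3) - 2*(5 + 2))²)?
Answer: 1/25 ≈ 0.040000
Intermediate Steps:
1/(((6 + 3) - 2*(5 + 2))²) = 1/((9 - 2*7)²) = 1/((9 - 14)²) = 1/((-5)²) = 1/25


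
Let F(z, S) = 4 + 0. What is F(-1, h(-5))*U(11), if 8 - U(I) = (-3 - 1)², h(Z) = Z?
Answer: -32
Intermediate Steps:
U(I) = -8 (U(I) = 8 - (-3 - 1)² = 8 - 1*(-4)² = 8 - 1*16 = 8 - 16 = -8)
F(z, S) = 4
F(-1, h(-5))*U(11) = 4*(-8) = -32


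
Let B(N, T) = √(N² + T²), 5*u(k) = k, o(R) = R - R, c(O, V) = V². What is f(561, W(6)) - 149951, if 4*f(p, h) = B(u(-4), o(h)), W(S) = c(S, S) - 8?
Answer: -749754/5 ≈ -1.4995e+5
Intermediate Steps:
o(R) = 0
u(k) = k/5
W(S) = -8 + S² (W(S) = S² - 8 = -8 + S²)
f(p, h) = ⅕ (f(p, h) = √(((⅕)*(-4))² + 0²)/4 = √((-⅘)² + 0)/4 = √(16/25 + 0)/4 = √(16/25)/4 = (¼)*(⅘) = ⅕)
f(561, W(6)) - 149951 = ⅕ - 149951 = -749754/5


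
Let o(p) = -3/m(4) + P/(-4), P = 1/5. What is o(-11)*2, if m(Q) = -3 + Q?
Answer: -61/10 ≈ -6.1000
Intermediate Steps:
P = ⅕ ≈ 0.20000
o(p) = -61/20 (o(p) = -3/(-3 + 4) + (⅕)/(-4) = -3/1 + (⅕)*(-¼) = -3*1 - 1/20 = -3 - 1/20 = -61/20)
o(-11)*2 = -61/20*2 = -61/10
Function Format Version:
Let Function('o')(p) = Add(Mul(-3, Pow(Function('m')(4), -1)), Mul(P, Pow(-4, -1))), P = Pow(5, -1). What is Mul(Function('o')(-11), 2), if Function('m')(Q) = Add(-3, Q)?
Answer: Rational(-61, 10) ≈ -6.1000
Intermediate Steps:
P = Rational(1, 5) ≈ 0.20000
Function('o')(p) = Rational(-61, 20) (Function('o')(p) = Add(Mul(-3, Pow(Add(-3, 4), -1)), Mul(Rational(1, 5), Pow(-4, -1))) = Add(Mul(-3, Pow(1, -1)), Mul(Rational(1, 5), Rational(-1, 4))) = Add(Mul(-3, 1), Rational(-1, 20)) = Add(-3, Rational(-1, 20)) = Rational(-61, 20))
Mul(Function('o')(-11), 2) = Mul(Rational(-61, 20), 2) = Rational(-61, 10)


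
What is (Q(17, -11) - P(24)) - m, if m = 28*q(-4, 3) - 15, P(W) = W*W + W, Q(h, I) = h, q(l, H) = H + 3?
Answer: -736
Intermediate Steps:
q(l, H) = 3 + H
P(W) = W + W² (P(W) = W² + W = W + W²)
m = 153 (m = 28*(3 + 3) - 15 = 28*6 - 15 = 168 - 15 = 153)
(Q(17, -11) - P(24)) - m = (17 - 24*(1 + 24)) - 1*153 = (17 - 24*25) - 153 = (17 - 1*600) - 153 = (17 - 600) - 153 = -583 - 153 = -736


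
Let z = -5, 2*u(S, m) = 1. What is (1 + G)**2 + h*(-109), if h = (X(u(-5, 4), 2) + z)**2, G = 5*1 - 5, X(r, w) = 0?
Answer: -2724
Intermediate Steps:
u(S, m) = 1/2 (u(S, m) = (1/2)*1 = 1/2)
G = 0 (G = 5 - 5 = 0)
h = 25 (h = (0 - 5)**2 = (-5)**2 = 25)
(1 + G)**2 + h*(-109) = (1 + 0)**2 + 25*(-109) = 1**2 - 2725 = 1 - 2725 = -2724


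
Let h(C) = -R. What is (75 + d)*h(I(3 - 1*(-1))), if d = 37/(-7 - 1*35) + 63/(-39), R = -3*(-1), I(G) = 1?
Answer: -39587/182 ≈ -217.51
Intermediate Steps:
R = 3
h(C) = -3 (h(C) = -1*3 = -3)
d = -1363/546 (d = 37/(-7 - 35) + 63*(-1/39) = 37/(-42) - 21/13 = 37*(-1/42) - 21/13 = -37/42 - 21/13 = -1363/546 ≈ -2.4963)
(75 + d)*h(I(3 - 1*(-1))) = (75 - 1363/546)*(-3) = (39587/546)*(-3) = -39587/182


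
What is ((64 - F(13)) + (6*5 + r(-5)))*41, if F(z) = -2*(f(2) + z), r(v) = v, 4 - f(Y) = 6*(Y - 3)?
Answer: 5535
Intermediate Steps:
f(Y) = 22 - 6*Y (f(Y) = 4 - 6*(Y - 3) = 4 - 6*(-3 + Y) = 4 - (-18 + 6*Y) = 4 + (18 - 6*Y) = 22 - 6*Y)
F(z) = -20 - 2*z (F(z) = -2*((22 - 6*2) + z) = -2*((22 - 12) + z) = -2*(10 + z) = -20 - 2*z)
((64 - F(13)) + (6*5 + r(-5)))*41 = ((64 - (-20 - 2*13)) + (6*5 - 5))*41 = ((64 - (-20 - 26)) + (30 - 5))*41 = ((64 - 1*(-46)) + 25)*41 = ((64 + 46) + 25)*41 = (110 + 25)*41 = 135*41 = 5535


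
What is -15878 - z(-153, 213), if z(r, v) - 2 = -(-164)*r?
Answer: 9212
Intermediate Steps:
z(r, v) = 2 + 164*r (z(r, v) = 2 - (-164)*r = 2 + 164*r)
-15878 - z(-153, 213) = -15878 - (2 + 164*(-153)) = -15878 - (2 - 25092) = -15878 - 1*(-25090) = -15878 + 25090 = 9212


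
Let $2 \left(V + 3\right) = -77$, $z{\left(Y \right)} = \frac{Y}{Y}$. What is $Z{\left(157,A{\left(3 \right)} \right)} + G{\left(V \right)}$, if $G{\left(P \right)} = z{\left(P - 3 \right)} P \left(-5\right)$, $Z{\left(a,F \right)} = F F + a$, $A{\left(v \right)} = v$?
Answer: $\frac{747}{2} \approx 373.5$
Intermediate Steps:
$z{\left(Y \right)} = 1$
$V = - \frac{83}{2}$ ($V = -3 + \frac{1}{2} \left(-77\right) = -3 - \frac{77}{2} = - \frac{83}{2} \approx -41.5$)
$Z{\left(a,F \right)} = a + F^{2}$ ($Z{\left(a,F \right)} = F^{2} + a = a + F^{2}$)
$G{\left(P \right)} = - 5 P$ ($G{\left(P \right)} = 1 P \left(-5\right) = P \left(-5\right) = - 5 P$)
$Z{\left(157,A{\left(3 \right)} \right)} + G{\left(V \right)} = \left(157 + 3^{2}\right) - - \frac{415}{2} = \left(157 + 9\right) + \frac{415}{2} = 166 + \frac{415}{2} = \frac{747}{2}$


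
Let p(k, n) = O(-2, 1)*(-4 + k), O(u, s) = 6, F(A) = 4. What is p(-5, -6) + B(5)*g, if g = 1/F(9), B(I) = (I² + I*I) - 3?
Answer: -169/4 ≈ -42.250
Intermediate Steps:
p(k, n) = -24 + 6*k (p(k, n) = 6*(-4 + k) = -24 + 6*k)
B(I) = -3 + 2*I² (B(I) = (I² + I²) - 3 = 2*I² - 3 = -3 + 2*I²)
g = ¼ (g = 1/4 = ¼ ≈ 0.25000)
p(-5, -6) + B(5)*g = (-24 + 6*(-5)) + (-3 + 2*5²)*(¼) = (-24 - 30) + (-3 + 2*25)*(¼) = -54 + (-3 + 50)*(¼) = -54 + 47*(¼) = -54 + 47/4 = -169/4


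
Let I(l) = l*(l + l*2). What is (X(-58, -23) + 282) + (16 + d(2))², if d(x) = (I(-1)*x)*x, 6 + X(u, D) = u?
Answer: 1002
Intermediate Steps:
X(u, D) = -6 + u
I(l) = 3*l² (I(l) = l*(l + 2*l) = l*(3*l) = 3*l²)
d(x) = 3*x² (d(x) = ((3*(-1)²)*x)*x = ((3*1)*x)*x = (3*x)*x = 3*x²)
(X(-58, -23) + 282) + (16 + d(2))² = ((-6 - 58) + 282) + (16 + 3*2²)² = (-64 + 282) + (16 + 3*4)² = 218 + (16 + 12)² = 218 + 28² = 218 + 784 = 1002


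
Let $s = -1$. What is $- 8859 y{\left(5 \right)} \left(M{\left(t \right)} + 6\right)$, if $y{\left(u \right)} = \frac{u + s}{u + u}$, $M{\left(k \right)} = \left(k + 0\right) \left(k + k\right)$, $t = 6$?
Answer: $- \frac{1382004}{5} \approx -2.764 \cdot 10^{5}$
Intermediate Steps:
$M{\left(k \right)} = 2 k^{2}$ ($M{\left(k \right)} = k 2 k = 2 k^{2}$)
$y{\left(u \right)} = \frac{-1 + u}{2 u}$ ($y{\left(u \right)} = \frac{u - 1}{u + u} = \frac{-1 + u}{2 u}$)
$- 8859 y{\left(5 \right)} \left(M{\left(t \right)} + 6\right) = - 8859 \frac{-1 + 5}{2 \cdot 5} \left(2 \cdot 6^{2} + 6\right) = - 8859 \cdot \frac{1}{2} \cdot \frac{1}{5} \cdot 4 \left(2 \cdot 36 + 6\right) = - 8859 \frac{2 \left(72 + 6\right)}{5} = - 8859 \cdot \frac{2}{5} \cdot 78 = \left(-8859\right) \frac{156}{5} = - \frac{1382004}{5}$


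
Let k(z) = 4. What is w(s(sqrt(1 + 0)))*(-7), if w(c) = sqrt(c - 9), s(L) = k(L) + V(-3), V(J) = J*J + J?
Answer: -7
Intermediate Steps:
V(J) = J + J**2 (V(J) = J**2 + J = J + J**2)
s(L) = 10 (s(L) = 4 - 3*(1 - 3) = 4 - 3*(-2) = 4 + 6 = 10)
w(c) = sqrt(-9 + c)
w(s(sqrt(1 + 0)))*(-7) = sqrt(-9 + 10)*(-7) = sqrt(1)*(-7) = 1*(-7) = -7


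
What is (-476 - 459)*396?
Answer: -370260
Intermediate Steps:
(-476 - 459)*396 = -935*396 = -370260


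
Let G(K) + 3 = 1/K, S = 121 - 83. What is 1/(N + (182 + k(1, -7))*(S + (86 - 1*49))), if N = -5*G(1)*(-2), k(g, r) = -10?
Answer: 1/12880 ≈ 7.7640e-5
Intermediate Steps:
S = 38
G(K) = -3 + 1/K
N = -20 (N = -5*(-3 + 1/1)*(-2) = -5*(-3 + 1)*(-2) = -5*(-2)*(-2) = 10*(-2) = -20)
1/(N + (182 + k(1, -7))*(S + (86 - 1*49))) = 1/(-20 + (182 - 10)*(38 + (86 - 1*49))) = 1/(-20 + 172*(38 + (86 - 49))) = 1/(-20 + 172*(38 + 37)) = 1/(-20 + 172*75) = 1/(-20 + 12900) = 1/12880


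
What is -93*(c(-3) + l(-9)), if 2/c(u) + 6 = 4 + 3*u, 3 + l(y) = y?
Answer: 12462/11 ≈ 1132.9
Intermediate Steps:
l(y) = -3 + y
c(u) = 2/(-2 + 3*u) (c(u) = 2/(-6 + (4 + 3*u)) = 2/(-2 + 3*u))
-93*(c(-3) + l(-9)) = -93*(2/(-2 + 3*(-3)) + (-3 - 9)) = -93*(2/(-2 - 9) - 12) = -93*(2/(-11) - 12) = -93*(2*(-1/11) - 12) = -93*(-2/11 - 12) = -93*(-134/11) = 12462/11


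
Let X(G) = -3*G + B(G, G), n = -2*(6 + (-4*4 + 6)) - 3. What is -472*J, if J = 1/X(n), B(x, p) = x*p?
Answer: -236/5 ≈ -47.200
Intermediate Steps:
B(x, p) = p*x
n = 5 (n = -2*(6 + (-16 + 6)) - 3 = -2*(6 - 10) - 3 = -2*(-4) - 3 = 8 - 3 = 5)
X(G) = G² - 3*G (X(G) = -3*G + G*G = -3*G + G² = G² - 3*G)
J = ⅒ (J = 1/(5*(-3 + 5)) = 1/(5*2) = 1/10 = ⅒ ≈ 0.10000)
-472*J = -472*⅒ = -236/5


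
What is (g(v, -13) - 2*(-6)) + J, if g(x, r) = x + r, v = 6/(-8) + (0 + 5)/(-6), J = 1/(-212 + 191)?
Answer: -221/84 ≈ -2.6310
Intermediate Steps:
J = -1/21 (J = 1/(-21) = -1/21 ≈ -0.047619)
v = -19/12 (v = 6*(-⅛) + 5*(-⅙) = -¾ - ⅚ = -19/12 ≈ -1.5833)
g(x, r) = r + x
(g(v, -13) - 2*(-6)) + J = ((-13 - 19/12) - 2*(-6)) - 1/21 = (-175/12 + 12) - 1/21 = -31/12 - 1/21 = -221/84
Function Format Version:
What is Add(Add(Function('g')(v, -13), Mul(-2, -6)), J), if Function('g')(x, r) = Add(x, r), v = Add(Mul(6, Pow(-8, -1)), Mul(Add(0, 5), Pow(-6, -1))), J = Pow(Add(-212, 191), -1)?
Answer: Rational(-221, 84) ≈ -2.6310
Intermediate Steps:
J = Rational(-1, 21) (J = Pow(-21, -1) = Rational(-1, 21) ≈ -0.047619)
v = Rational(-19, 12) (v = Add(Mul(6, Rational(-1, 8)), Mul(5, Rational(-1, 6))) = Add(Rational(-3, 4), Rational(-5, 6)) = Rational(-19, 12) ≈ -1.5833)
Function('g')(x, r) = Add(r, x)
Add(Add(Function('g')(v, -13), Mul(-2, -6)), J) = Add(Add(Add(-13, Rational(-19, 12)), Mul(-2, -6)), Rational(-1, 21)) = Add(Add(Rational(-175, 12), 12), Rational(-1, 21)) = Add(Rational(-31, 12), Rational(-1, 21)) = Rational(-221, 84)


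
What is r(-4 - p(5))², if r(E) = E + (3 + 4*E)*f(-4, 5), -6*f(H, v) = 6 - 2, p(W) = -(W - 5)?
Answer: 196/9 ≈ 21.778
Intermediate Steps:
p(W) = 5 - W (p(W) = -(-5 + W) = 5 - W)
f(H, v) = -⅔ (f(H, v) = -(6 - 2)/6 = -⅙*4 = -⅔)
r(E) = -2 - 5*E/3 (r(E) = E + (3 + 4*E)*(-⅔) = E + (-2 - 8*E/3) = -2 - 5*E/3)
r(-4 - p(5))² = (-2 - 5*(-4 - (5 - 1*5))/3)² = (-2 - 5*(-4 - (5 - 5))/3)² = (-2 - 5*(-4 - 1*0)/3)² = (-2 - 5*(-4 + 0)/3)² = (-2 - 5/3*(-4))² = (-2 + 20/3)² = (14/3)² = 196/9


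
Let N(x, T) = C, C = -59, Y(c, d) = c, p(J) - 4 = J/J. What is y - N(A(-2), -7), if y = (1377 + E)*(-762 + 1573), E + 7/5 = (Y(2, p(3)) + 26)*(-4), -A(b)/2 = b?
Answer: 5124193/5 ≈ 1.0248e+6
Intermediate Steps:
p(J) = 5 (p(J) = 4 + J/J = 4 + 1 = 5)
A(b) = -2*b
E = -567/5 (E = -7/5 + (2 + 26)*(-4) = -7/5 + 28*(-4) = -7/5 - 112 = -567/5 ≈ -113.40)
N(x, T) = -59
y = 5123898/5 (y = (1377 - 567/5)*(-762 + 1573) = (6318/5)*811 = 5123898/5 ≈ 1.0248e+6)
y - N(A(-2), -7) = 5123898/5 - 1*(-59) = 5123898/5 + 59 = 5124193/5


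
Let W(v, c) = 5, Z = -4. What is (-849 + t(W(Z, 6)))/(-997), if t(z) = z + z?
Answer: 839/997 ≈ 0.84152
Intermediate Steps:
t(z) = 2*z
(-849 + t(W(Z, 6)))/(-997) = (-849 + 2*5)/(-997) = (-849 + 10)*(-1/997) = -839*(-1/997) = 839/997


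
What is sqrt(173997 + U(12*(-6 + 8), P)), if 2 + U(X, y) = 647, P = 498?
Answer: sqrt(174642) ≈ 417.90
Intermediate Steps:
U(X, y) = 645 (U(X, y) = -2 + 647 = 645)
sqrt(173997 + U(12*(-6 + 8), P)) = sqrt(173997 + 645) = sqrt(174642)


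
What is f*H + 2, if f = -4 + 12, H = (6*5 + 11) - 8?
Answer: 266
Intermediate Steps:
H = 33 (H = (30 + 11) - 8 = 41 - 8 = 33)
f = 8
f*H + 2 = 8*33 + 2 = 264 + 2 = 266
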